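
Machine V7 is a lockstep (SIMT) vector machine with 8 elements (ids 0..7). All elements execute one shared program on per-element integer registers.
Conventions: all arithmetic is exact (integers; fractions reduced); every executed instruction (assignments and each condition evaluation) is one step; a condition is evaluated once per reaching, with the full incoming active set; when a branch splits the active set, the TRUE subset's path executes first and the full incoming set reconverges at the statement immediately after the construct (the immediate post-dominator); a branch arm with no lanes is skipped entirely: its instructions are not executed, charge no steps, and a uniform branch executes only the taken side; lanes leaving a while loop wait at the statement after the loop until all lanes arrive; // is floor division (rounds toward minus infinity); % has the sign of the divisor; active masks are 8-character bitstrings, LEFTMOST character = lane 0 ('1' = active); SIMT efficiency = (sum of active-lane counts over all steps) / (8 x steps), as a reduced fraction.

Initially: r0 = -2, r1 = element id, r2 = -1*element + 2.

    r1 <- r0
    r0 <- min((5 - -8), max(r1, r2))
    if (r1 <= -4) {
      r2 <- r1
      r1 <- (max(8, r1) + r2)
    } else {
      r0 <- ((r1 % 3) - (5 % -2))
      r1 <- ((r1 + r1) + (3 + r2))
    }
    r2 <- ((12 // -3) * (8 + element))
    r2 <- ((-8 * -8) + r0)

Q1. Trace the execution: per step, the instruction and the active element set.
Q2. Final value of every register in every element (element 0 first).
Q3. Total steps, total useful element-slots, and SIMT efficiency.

step 0: r1 <- r0                     11111111
step 1: r0 <- min((5 - -8), max(r1, r2)) 11111111
step 2: eval (r1 <= -4)              11111111
step 3: r0 <- ((r1 % 3) - (5 % -2))  11111111
step 4: r1 <- ((r1 + r1) + (3 + r2)) 11111111
step 5: r2 <- ((12 // -3) * (8 + element)) 11111111
step 6: r2 <- ((-8 * -8) + r0)       11111111

Answer: 7 steps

r0: 2,2,2,2,2,2,2,2
r1: 1,0,-1,-2,-3,-4,-5,-6
r2: 66,66,66,66,66,66,66,66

steps = 7; useful = 56; efficiency = 56/56 = 1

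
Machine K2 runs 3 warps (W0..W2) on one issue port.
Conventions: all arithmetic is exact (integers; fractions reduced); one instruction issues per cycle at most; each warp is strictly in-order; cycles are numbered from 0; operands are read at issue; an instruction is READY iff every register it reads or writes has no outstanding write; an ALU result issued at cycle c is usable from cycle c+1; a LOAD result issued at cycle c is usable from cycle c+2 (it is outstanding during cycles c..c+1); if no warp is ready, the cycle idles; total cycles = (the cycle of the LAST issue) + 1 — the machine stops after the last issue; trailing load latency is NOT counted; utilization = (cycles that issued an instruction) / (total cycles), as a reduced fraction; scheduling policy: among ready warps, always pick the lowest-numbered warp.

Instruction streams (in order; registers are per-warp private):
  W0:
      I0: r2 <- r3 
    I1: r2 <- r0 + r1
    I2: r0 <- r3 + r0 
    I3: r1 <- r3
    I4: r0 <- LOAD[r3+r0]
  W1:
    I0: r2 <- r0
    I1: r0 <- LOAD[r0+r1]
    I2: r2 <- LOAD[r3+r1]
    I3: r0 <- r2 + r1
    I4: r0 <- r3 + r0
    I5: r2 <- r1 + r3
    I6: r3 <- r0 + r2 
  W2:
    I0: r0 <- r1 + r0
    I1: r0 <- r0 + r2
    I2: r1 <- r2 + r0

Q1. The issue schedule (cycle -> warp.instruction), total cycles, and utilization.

cycle 0: W0.I0
cycle 1: W0.I1
cycle 2: W0.I2
cycle 3: W0.I3
cycle 4: W0.I4
cycle 5: W1.I0
cycle 6: W1.I1
cycle 7: W1.I2
cycle 8: W2.I0
cycle 9: W1.I3
cycle 10: W1.I4
cycle 11: W1.I5
cycle 12: W1.I6
cycle 13: W2.I1
cycle 14: W2.I2

Answer: 15 cycles, utilization 1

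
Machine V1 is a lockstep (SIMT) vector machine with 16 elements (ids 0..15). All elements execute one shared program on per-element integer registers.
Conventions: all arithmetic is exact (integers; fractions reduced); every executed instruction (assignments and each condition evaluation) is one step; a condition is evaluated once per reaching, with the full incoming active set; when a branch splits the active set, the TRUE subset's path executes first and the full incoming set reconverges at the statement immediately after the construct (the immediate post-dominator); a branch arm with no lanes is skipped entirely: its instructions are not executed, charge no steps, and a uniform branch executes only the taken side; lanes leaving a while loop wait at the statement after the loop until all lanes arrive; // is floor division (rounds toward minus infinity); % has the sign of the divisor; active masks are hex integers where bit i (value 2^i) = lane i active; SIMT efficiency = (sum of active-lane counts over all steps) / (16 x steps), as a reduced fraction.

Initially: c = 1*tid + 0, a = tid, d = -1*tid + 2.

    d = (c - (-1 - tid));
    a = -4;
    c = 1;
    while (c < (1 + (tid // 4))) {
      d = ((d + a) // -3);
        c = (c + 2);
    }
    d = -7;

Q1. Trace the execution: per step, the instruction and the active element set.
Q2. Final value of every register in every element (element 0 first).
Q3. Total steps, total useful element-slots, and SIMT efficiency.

step 0: d <- (c - (-1 - tid))        0xffff
step 1: a <- -4                      0xffff
step 2: c <- 1                       0xffff
step 3: eval (c < (1 + (tid // 4)))  0xffff
step 4: d <- ((d + a) // -3)         0xfff0
step 5: c <- (c + 2)                 0xfff0
step 6: eval (c < (1 + (tid // 4)))  0xfff0
step 7: d <- ((d + a) // -3)         0xf000
step 8: c <- (c + 2)                 0xf000
step 9: eval (c < (1 + (tid // 4)))  0xf000
step 10: d <- -7                      0xffff

Answer: 11 steps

c: 1,1,1,1,3,3,3,3,3,3,3,3,5,5,5,5
a: -4,-4,-4,-4,-4,-4,-4,-4,-4,-4,-4,-4,-4,-4,-4,-4
d: -7,-7,-7,-7,-7,-7,-7,-7,-7,-7,-7,-7,-7,-7,-7,-7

steps = 11; useful = 128; efficiency = 128/176 = 8/11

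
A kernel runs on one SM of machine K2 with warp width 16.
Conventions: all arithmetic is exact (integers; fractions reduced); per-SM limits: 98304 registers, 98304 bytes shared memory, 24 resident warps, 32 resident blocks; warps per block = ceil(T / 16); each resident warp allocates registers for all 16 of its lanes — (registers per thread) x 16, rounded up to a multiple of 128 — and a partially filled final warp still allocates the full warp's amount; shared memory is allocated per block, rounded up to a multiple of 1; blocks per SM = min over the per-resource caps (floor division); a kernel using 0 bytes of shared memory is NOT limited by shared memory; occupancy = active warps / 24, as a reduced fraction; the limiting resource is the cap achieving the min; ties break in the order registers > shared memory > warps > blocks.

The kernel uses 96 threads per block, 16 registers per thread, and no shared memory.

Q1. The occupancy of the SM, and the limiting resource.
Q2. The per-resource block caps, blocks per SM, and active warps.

Answer: occupancy 1, limited by warps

registers: 64 blocks
shared memory: no limit (kernel uses none)
warps: 4 blocks
blocks: 32 blocks

Answer: 4 blocks, 24 active warps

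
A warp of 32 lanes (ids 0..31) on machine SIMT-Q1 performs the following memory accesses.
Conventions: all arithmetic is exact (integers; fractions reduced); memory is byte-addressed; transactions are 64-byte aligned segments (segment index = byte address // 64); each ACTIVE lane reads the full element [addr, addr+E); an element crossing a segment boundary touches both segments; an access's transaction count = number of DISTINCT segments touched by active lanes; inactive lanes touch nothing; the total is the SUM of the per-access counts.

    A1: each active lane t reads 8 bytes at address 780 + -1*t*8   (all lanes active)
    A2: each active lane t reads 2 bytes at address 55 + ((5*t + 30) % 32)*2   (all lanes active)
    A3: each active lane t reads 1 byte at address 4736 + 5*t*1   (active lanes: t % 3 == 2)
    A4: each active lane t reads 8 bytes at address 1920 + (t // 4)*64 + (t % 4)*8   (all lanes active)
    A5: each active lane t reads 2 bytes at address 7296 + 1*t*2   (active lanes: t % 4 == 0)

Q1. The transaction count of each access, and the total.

A1: 5 transactions
A2: 2 transactions
A3: 3 transactions
A4: 8 transactions
A5: 1 transaction

Answer: 5,2,3,8,1; total 19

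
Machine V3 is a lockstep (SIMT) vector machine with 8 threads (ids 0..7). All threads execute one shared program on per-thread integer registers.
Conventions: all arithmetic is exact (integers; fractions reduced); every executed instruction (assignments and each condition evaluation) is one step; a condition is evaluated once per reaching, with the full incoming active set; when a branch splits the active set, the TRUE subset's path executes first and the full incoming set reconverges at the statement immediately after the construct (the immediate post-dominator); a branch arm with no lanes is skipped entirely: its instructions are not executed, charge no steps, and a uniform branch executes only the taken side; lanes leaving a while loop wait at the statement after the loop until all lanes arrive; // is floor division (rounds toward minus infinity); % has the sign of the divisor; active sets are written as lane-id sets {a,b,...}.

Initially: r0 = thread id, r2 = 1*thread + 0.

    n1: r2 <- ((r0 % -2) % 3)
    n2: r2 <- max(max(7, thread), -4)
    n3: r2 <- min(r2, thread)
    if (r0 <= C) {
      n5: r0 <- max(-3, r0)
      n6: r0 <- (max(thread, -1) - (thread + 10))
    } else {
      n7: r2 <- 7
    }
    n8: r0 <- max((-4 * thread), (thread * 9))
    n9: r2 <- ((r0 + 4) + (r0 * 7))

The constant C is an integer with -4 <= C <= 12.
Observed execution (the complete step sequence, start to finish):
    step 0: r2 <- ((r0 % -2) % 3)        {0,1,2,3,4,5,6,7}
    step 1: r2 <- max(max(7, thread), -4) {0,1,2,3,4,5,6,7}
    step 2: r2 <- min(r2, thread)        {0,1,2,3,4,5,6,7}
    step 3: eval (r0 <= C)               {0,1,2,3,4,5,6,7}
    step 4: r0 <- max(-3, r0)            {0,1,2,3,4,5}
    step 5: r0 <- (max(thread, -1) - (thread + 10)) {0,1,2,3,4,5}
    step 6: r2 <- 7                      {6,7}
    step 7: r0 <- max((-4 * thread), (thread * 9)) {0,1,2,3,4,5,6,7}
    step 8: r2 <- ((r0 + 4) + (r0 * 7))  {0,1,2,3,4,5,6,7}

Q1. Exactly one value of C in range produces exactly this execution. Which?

Answer: C = 5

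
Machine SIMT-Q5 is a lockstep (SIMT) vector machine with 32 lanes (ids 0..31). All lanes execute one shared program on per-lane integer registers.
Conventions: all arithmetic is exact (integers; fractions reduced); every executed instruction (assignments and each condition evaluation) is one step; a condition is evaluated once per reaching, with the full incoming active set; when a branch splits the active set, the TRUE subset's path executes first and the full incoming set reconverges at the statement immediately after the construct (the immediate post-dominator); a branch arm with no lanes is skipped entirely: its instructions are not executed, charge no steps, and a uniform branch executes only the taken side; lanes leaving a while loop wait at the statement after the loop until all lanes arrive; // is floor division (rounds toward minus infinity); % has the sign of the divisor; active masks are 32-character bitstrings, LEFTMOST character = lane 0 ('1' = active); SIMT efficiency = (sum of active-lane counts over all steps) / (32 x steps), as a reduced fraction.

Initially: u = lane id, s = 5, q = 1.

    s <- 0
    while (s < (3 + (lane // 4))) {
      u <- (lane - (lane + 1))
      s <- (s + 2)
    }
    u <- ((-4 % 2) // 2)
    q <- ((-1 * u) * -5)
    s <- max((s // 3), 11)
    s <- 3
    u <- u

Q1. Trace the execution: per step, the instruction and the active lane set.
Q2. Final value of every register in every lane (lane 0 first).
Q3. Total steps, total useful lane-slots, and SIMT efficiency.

step 0: s <- 0                       11111111111111111111111111111111
step 1: eval (s < (3 + (lane // 4))) 11111111111111111111111111111111
step 2: u <- (lane - (lane + 1))     11111111111111111111111111111111
step 3: s <- (s + 2)                 11111111111111111111111111111111
step 4: eval (s < (3 + (lane // 4))) 11111111111111111111111111111111
step 5: u <- (lane - (lane + 1))     11111111111111111111111111111111
step 6: s <- (s + 2)                 11111111111111111111111111111111
step 7: eval (s < (3 + (lane // 4))) 11111111111111111111111111111111
step 8: u <- (lane - (lane + 1))     00000000111111111111111111111111
step 9: s <- (s + 2)                 00000000111111111111111111111111
step 10: eval (s < (3 + (lane // 4))) 00000000111111111111111111111111
step 11: u <- (lane - (lane + 1))     00000000000000001111111111111111
step 12: s <- (s + 2)                 00000000000000001111111111111111
step 13: eval (s < (3 + (lane // 4))) 00000000000000001111111111111111
step 14: u <- (lane - (lane + 1))     00000000000000000000000011111111
step 15: s <- (s + 2)                 00000000000000000000000011111111
step 16: eval (s < (3 + (lane // 4))) 00000000000000000000000011111111
step 17: u <- ((-4 % 2) // 2)         11111111111111111111111111111111
step 18: q <- ((-1 * u) * -5)         11111111111111111111111111111111
step 19: s <- max((s // 3), 11)       11111111111111111111111111111111
step 20: s <- 3                       11111111111111111111111111111111
step 21: u <- u                       11111111111111111111111111111111

Answer: 22 steps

u: 0,0,0,0,0,0,0,0,0,0,0,0,0,0,0,0,0,0,0,0,0,0,0,0,0,0,0,0,0,0,0,0
s: 3,3,3,3,3,3,3,3,3,3,3,3,3,3,3,3,3,3,3,3,3,3,3,3,3,3,3,3,3,3,3,3
q: 0,0,0,0,0,0,0,0,0,0,0,0,0,0,0,0,0,0,0,0,0,0,0,0,0,0,0,0,0,0,0,0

steps = 22; useful = 560; efficiency = 560/704 = 35/44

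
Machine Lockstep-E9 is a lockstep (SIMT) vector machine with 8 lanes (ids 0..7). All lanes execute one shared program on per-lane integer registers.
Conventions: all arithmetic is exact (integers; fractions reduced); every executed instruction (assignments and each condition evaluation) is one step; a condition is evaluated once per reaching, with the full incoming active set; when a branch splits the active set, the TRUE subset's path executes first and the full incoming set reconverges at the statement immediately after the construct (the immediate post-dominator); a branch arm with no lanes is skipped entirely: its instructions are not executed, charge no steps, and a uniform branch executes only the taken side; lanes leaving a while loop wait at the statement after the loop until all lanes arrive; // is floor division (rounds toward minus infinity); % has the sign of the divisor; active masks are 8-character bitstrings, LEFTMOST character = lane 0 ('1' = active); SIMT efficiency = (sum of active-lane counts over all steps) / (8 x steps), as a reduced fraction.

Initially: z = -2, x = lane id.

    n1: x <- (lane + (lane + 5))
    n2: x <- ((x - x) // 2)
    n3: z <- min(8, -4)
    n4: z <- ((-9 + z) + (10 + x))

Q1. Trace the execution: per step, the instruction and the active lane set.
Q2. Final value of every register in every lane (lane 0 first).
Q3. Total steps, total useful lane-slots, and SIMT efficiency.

step 0: x <- (lane + (lane + 5))     11111111
step 1: x <- ((x - x) // 2)          11111111
step 2: z <- min(8, -4)              11111111
step 3: z <- ((-9 + z) + (10 + x))   11111111

Answer: 4 steps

z: -3,-3,-3,-3,-3,-3,-3,-3
x: 0,0,0,0,0,0,0,0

steps = 4; useful = 32; efficiency = 32/32 = 1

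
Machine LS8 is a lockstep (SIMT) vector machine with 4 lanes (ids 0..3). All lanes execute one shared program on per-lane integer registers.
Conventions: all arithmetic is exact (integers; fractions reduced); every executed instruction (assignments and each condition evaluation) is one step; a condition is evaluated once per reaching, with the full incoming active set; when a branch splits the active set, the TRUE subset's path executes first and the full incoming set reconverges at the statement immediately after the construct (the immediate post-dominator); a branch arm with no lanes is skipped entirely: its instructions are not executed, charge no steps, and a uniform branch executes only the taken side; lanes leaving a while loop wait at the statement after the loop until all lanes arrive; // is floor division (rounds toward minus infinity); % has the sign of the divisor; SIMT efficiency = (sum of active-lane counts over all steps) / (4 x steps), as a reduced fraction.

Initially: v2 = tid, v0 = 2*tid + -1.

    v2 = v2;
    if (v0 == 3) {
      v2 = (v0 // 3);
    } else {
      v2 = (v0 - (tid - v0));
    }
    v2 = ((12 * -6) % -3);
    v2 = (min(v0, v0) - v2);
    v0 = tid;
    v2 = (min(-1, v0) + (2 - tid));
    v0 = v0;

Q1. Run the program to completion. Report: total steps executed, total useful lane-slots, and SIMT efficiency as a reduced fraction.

Answer: 9 steps, 32 useful, 8/9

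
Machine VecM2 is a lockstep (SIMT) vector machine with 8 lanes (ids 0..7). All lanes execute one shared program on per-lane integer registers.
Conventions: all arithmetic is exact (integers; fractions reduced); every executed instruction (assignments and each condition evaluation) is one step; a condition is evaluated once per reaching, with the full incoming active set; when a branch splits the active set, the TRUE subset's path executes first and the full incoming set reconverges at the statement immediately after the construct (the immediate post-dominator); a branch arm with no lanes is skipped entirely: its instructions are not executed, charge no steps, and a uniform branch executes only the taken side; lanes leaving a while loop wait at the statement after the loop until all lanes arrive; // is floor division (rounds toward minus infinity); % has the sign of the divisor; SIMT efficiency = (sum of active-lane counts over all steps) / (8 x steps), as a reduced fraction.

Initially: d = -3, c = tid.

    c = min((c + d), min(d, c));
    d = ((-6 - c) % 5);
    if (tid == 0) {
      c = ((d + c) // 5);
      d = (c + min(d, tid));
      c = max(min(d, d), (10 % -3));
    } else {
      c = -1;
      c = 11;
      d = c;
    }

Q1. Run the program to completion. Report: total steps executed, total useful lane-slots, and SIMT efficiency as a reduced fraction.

Answer: 9 steps, 48 useful, 2/3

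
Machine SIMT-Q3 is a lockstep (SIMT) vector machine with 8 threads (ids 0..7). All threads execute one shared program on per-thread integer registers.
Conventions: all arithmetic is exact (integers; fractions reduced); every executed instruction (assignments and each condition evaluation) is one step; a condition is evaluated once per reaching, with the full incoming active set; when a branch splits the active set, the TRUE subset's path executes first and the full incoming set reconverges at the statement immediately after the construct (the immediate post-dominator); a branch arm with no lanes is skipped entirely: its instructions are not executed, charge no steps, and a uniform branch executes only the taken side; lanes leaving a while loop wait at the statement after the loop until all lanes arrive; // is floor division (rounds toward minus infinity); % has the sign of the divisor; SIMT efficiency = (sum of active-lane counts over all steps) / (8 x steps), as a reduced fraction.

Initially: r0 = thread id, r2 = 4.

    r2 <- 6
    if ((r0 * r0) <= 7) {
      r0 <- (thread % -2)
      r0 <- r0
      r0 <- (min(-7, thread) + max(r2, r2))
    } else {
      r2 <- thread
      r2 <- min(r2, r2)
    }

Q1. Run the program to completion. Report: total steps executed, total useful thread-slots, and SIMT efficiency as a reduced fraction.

Answer: 7 steps, 35 useful, 5/8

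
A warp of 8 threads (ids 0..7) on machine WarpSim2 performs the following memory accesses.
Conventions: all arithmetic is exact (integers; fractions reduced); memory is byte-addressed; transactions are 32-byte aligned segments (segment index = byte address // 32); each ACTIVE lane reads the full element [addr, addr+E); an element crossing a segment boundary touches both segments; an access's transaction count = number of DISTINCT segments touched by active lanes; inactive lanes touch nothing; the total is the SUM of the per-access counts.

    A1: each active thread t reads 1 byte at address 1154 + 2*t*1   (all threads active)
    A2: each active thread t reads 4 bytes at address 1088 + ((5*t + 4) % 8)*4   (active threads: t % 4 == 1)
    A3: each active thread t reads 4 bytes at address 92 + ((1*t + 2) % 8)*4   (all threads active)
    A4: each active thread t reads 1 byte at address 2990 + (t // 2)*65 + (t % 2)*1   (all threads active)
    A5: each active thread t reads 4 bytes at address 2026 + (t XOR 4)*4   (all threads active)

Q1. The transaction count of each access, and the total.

A1: 1 transaction
A2: 1 transaction
A3: 2 transactions
A4: 4 transactions
A5: 2 transactions

Answer: 1,1,2,4,2; total 10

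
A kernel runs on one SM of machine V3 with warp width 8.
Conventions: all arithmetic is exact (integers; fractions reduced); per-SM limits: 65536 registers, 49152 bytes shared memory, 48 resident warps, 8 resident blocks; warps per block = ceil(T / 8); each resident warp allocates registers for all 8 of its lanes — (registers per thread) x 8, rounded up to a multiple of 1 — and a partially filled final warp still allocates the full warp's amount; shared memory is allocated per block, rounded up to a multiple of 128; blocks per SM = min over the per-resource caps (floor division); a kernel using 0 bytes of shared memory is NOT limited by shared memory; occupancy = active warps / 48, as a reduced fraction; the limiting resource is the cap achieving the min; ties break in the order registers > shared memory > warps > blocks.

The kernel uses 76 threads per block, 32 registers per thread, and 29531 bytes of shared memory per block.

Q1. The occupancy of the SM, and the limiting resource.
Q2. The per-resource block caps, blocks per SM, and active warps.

Answer: occupancy 5/24, limited by shared memory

registers: 25 blocks
shared memory: 1 block
warps: 4 blocks
blocks: 8 blocks

Answer: 1 block, 10 active warps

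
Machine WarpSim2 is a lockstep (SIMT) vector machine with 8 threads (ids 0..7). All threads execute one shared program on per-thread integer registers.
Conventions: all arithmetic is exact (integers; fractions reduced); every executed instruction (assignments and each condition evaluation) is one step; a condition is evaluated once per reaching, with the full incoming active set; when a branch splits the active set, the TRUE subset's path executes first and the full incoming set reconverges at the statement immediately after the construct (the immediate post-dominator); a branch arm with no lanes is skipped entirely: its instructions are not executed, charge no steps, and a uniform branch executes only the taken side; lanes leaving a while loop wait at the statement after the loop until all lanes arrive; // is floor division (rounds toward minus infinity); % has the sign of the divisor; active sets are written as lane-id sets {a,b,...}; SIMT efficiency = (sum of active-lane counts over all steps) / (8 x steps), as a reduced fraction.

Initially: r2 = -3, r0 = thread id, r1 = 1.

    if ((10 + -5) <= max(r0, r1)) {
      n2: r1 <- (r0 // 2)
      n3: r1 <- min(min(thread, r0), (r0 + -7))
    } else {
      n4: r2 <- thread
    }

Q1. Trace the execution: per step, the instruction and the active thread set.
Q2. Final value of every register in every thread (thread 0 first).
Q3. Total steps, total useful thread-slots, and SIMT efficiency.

step 0: eval ((10 + -5) <= max(r0, r1)) {0,1,2,3,4,5,6,7}
step 1: r1 <- (r0 // 2)              {5,6,7}
step 2: r1 <- min(min(thread, r0), (r0 + -7)) {5,6,7}
step 3: r2 <- thread                 {0,1,2,3,4}

Answer: 4 steps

r2: 0,1,2,3,4,-3,-3,-3
r0: 0,1,2,3,4,5,6,7
r1: 1,1,1,1,1,-2,-1,0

steps = 4; useful = 19; efficiency = 19/32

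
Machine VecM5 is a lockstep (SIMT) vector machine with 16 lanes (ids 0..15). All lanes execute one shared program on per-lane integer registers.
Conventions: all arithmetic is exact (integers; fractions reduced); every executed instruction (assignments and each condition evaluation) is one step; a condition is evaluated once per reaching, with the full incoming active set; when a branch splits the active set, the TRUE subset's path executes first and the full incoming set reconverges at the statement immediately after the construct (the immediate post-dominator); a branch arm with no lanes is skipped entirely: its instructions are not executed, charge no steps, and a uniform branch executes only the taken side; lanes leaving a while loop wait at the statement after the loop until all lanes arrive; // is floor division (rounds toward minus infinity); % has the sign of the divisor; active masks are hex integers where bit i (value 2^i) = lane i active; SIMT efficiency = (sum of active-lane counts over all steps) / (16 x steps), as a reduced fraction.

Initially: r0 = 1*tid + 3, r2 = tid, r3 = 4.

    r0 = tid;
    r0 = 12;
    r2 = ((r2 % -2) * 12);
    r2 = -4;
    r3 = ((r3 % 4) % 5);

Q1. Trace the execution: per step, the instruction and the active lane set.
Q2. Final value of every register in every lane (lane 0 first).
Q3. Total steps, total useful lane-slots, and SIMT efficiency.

step 0: r0 <- tid                    0xffff
step 1: r0 <- 12                     0xffff
step 2: r2 <- ((r2 % -2) * 12)       0xffff
step 3: r2 <- -4                     0xffff
step 4: r3 <- ((r3 % 4) % 5)         0xffff

Answer: 5 steps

r0: 12,12,12,12,12,12,12,12,12,12,12,12,12,12,12,12
r2: -4,-4,-4,-4,-4,-4,-4,-4,-4,-4,-4,-4,-4,-4,-4,-4
r3: 0,0,0,0,0,0,0,0,0,0,0,0,0,0,0,0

steps = 5; useful = 80; efficiency = 80/80 = 1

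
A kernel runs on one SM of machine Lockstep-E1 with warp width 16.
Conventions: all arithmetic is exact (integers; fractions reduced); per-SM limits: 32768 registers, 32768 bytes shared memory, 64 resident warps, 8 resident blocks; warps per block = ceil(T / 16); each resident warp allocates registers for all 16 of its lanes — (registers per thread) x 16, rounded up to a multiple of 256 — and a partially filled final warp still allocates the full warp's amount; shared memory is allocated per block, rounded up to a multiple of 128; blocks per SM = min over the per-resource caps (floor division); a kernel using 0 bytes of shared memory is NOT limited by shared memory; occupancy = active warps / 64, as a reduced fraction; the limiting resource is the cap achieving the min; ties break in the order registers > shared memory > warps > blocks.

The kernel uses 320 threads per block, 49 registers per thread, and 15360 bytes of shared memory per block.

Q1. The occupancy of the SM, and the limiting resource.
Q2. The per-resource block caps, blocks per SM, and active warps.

Answer: occupancy 5/16, limited by registers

registers: 1 block
shared memory: 2 blocks
warps: 3 blocks
blocks: 8 blocks

Answer: 1 block, 20 active warps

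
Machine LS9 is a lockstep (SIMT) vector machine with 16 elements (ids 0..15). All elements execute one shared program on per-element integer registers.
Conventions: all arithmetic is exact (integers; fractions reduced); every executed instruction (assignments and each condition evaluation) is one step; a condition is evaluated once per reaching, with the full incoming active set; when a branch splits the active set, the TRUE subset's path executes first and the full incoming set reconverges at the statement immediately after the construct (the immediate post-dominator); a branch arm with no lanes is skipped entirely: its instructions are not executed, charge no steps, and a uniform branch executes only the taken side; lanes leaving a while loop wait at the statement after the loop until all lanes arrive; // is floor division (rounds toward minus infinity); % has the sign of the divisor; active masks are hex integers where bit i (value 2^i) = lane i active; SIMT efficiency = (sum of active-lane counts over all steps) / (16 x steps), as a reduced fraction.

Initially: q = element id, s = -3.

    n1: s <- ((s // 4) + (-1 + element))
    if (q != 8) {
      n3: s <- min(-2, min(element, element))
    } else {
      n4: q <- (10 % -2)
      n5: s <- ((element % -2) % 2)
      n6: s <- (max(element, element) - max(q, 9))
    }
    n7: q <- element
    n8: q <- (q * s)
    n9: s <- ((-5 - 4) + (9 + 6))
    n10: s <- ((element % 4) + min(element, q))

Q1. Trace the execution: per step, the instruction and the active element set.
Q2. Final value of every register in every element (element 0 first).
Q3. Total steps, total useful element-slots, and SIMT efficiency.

step 0: s <- ((s // 4) + (-1 + element)) 0xffff
step 1: eval (q != 8)                0xffff
step 2: s <- min(-2, min(element, element)) 0xfeff
step 3: q <- (10 % -2)               0x0100
step 4: s <- ((element % -2) % 2)    0x0100
step 5: s <- (max(element, element) - max(q, 9)) 0x0100
step 6: q <- element                 0xffff
step 7: q <- (q * s)                 0xffff
step 8: s <- ((-5 - 4) + (9 + 6))    0xffff
step 9: s <- ((element % 4) + min(element, q)) 0xffff

Answer: 10 steps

q: 0,-2,-4,-6,-8,-10,-12,-14,-8,-18,-20,-22,-24,-26,-28,-30
s: 0,-1,-2,-3,-8,-9,-10,-11,-8,-17,-18,-19,-24,-25,-26,-27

steps = 10; useful = 114; efficiency = 114/160 = 57/80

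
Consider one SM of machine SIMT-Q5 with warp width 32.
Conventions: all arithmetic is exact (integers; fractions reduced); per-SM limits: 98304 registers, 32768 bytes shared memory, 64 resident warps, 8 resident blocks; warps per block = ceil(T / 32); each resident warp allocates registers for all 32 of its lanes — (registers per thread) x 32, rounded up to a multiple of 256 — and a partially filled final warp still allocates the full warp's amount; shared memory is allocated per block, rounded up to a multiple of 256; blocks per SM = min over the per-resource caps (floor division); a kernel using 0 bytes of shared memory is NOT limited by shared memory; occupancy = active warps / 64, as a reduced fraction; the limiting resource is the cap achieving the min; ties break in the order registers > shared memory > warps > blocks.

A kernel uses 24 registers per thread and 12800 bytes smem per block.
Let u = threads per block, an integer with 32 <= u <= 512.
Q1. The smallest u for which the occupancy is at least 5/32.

Answer: u = 129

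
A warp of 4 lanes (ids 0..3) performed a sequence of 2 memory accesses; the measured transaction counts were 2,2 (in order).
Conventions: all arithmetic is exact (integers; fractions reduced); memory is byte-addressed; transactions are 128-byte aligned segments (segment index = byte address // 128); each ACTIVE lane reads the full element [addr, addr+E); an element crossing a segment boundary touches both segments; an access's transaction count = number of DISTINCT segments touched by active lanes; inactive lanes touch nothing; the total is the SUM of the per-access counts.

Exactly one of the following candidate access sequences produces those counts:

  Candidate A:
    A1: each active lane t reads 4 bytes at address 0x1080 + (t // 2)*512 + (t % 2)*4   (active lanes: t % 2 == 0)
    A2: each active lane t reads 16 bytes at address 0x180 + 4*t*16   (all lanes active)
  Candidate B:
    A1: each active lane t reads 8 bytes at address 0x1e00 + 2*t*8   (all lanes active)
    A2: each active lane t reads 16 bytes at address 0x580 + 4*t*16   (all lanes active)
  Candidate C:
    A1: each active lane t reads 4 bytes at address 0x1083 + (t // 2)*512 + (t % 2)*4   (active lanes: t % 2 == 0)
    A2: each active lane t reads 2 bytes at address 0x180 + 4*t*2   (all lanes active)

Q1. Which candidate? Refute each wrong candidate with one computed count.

B: A1 gives 1 transaction, not 2
C: A2 gives 1 transaction, not 2
A: all counts match (2,2)

Answer: A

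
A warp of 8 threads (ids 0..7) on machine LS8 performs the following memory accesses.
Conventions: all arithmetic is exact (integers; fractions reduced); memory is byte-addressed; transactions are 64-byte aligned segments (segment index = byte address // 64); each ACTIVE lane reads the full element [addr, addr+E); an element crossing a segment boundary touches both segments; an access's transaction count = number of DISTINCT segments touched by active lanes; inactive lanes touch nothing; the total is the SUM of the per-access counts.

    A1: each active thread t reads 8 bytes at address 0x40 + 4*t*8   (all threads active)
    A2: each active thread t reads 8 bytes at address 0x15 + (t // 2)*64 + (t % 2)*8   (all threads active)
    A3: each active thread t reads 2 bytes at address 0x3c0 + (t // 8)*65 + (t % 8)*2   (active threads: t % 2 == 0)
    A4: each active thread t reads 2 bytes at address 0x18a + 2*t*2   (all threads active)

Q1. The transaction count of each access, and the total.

A1: 4 transactions
A2: 4 transactions
A3: 1 transaction
A4: 1 transaction

Answer: 4,4,1,1; total 10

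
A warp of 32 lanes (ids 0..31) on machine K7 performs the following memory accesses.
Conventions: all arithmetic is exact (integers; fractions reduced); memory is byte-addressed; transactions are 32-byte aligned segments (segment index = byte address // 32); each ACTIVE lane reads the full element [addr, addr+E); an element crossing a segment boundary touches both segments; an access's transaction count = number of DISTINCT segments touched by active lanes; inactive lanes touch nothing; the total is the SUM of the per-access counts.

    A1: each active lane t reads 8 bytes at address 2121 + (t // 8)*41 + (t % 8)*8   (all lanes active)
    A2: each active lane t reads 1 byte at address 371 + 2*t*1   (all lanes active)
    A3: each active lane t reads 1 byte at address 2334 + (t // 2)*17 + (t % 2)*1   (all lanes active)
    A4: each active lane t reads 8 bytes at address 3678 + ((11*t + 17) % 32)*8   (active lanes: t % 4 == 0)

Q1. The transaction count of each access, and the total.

A1: 7 transactions
A2: 3 transactions
A3: 9 transactions
A4: 8 transactions

Answer: 7,3,9,8; total 27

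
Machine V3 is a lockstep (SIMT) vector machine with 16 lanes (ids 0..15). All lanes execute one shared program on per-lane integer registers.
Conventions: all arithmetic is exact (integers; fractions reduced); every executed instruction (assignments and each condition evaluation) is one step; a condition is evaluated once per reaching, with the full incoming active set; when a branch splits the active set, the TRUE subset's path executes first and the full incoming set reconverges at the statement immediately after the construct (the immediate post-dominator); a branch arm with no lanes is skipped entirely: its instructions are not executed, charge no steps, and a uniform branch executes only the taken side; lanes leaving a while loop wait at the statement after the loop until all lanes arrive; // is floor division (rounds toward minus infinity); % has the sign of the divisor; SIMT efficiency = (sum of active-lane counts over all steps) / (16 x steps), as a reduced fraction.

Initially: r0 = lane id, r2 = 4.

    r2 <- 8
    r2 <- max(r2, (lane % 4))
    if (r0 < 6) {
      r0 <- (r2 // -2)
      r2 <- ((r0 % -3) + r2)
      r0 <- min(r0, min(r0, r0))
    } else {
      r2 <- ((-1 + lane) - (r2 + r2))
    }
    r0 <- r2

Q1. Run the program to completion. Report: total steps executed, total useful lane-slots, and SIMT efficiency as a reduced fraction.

Answer: 8 steps, 92 useful, 23/32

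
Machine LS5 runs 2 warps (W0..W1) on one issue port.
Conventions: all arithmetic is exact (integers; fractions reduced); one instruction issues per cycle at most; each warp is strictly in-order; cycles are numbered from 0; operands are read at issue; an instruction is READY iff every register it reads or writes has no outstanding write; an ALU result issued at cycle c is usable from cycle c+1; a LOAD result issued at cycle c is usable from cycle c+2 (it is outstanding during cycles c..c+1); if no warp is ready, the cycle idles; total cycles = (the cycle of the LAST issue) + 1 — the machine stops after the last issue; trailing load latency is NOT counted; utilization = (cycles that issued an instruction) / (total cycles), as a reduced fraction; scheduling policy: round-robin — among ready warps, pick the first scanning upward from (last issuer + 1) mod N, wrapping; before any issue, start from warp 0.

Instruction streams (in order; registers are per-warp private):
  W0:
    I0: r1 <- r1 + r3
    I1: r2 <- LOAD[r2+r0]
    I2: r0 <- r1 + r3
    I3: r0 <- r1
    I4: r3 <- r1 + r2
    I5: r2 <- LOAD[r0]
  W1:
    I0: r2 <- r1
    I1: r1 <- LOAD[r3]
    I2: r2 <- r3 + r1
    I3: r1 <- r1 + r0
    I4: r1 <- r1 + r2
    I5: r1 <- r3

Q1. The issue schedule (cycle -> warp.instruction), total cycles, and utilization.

cycle 0: W0.I0
cycle 1: W1.I0
cycle 2: W0.I1
cycle 3: W1.I1
cycle 4: W0.I2
cycle 5: W1.I2
cycle 6: W0.I3
cycle 7: W1.I3
cycle 8: W0.I4
cycle 9: W1.I4
cycle 10: W0.I5
cycle 11: W1.I5

Answer: 12 cycles, utilization 1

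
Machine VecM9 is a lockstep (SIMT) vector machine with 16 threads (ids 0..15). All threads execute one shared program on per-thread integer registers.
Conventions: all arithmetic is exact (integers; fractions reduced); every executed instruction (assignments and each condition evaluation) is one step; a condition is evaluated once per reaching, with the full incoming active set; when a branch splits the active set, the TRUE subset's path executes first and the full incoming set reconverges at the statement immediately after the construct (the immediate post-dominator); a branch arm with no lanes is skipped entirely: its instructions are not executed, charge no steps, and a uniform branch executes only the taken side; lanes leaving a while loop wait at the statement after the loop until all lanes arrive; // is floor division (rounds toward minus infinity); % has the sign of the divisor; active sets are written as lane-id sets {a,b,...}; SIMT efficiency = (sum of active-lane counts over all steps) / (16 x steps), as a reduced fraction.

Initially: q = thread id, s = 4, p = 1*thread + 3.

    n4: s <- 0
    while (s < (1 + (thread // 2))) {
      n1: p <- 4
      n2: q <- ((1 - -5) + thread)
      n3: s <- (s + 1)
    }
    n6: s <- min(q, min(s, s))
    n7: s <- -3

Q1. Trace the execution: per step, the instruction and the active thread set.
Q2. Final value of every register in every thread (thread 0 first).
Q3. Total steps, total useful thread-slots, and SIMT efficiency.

step 0: s <- 0                       {0,1,2,3,4,5,6,7,8,9,10,11,12,13,14,15}
step 1: eval (s < (1 + (thread // 2))) {0,1,2,3,4,5,6,7,8,9,10,11,12,13,14,15}
step 2: p <- 4                       {0,1,2,3,4,5,6,7,8,9,10,11,12,13,14,15}
step 3: q <- ((1 - -5) + thread)     {0,1,2,3,4,5,6,7,8,9,10,11,12,13,14,15}
step 4: s <- (s + 1)                 {0,1,2,3,4,5,6,7,8,9,10,11,12,13,14,15}
step 5: eval (s < (1 + (thread // 2))) {0,1,2,3,4,5,6,7,8,9,10,11,12,13,14,15}
step 6: p <- 4                       {2,3,4,5,6,7,8,9,10,11,12,13,14,15}
step 7: q <- ((1 - -5) + thread)     {2,3,4,5,6,7,8,9,10,11,12,13,14,15}
step 8: s <- (s + 1)                 {2,3,4,5,6,7,8,9,10,11,12,13,14,15}
step 9: eval (s < (1 + (thread // 2))) {2,3,4,5,6,7,8,9,10,11,12,13,14,15}
step 10: p <- 4                       {4,5,6,7,8,9,10,11,12,13,14,15}
step 11: q <- ((1 - -5) + thread)     {4,5,6,7,8,9,10,11,12,13,14,15}
step 12: s <- (s + 1)                 {4,5,6,7,8,9,10,11,12,13,14,15}
step 13: eval (s < (1 + (thread // 2))) {4,5,6,7,8,9,10,11,12,13,14,15}
step 14: p <- 4                       {6,7,8,9,10,11,12,13,14,15}
step 15: q <- ((1 - -5) + thread)     {6,7,8,9,10,11,12,13,14,15}
step 16: s <- (s + 1)                 {6,7,8,9,10,11,12,13,14,15}
step 17: eval (s < (1 + (thread // 2))) {6,7,8,9,10,11,12,13,14,15}
step 18: p <- 4                       {8,9,10,11,12,13,14,15}
step 19: q <- ((1 - -5) + thread)     {8,9,10,11,12,13,14,15}
step 20: s <- (s + 1)                 {8,9,10,11,12,13,14,15}
step 21: eval (s < (1 + (thread // 2))) {8,9,10,11,12,13,14,15}
step 22: p <- 4                       {10,11,12,13,14,15}
step 23: q <- ((1 - -5) + thread)     {10,11,12,13,14,15}
step 24: s <- (s + 1)                 {10,11,12,13,14,15}
step 25: eval (s < (1 + (thread // 2))) {10,11,12,13,14,15}
step 26: p <- 4                       {12,13,14,15}
step 27: q <- ((1 - -5) + thread)     {12,13,14,15}
step 28: s <- (s + 1)                 {12,13,14,15}
step 29: eval (s < (1 + (thread // 2))) {12,13,14,15}
step 30: p <- 4                       {14,15}
step 31: q <- ((1 - -5) + thread)     {14,15}
step 32: s <- (s + 1)                 {14,15}
step 33: eval (s < (1 + (thread // 2))) {14,15}
step 34: s <- min(q, min(s, s))       {0,1,2,3,4,5,6,7,8,9,10,11,12,13,14,15}
step 35: s <- -3                      {0,1,2,3,4,5,6,7,8,9,10,11,12,13,14,15}

Answer: 36 steps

q: 6,7,8,9,10,11,12,13,14,15,16,17,18,19,20,21
s: -3,-3,-3,-3,-3,-3,-3,-3,-3,-3,-3,-3,-3,-3,-3,-3
p: 4,4,4,4,4,4,4,4,4,4,4,4,4,4,4,4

steps = 36; useful = 352; efficiency = 352/576 = 11/18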